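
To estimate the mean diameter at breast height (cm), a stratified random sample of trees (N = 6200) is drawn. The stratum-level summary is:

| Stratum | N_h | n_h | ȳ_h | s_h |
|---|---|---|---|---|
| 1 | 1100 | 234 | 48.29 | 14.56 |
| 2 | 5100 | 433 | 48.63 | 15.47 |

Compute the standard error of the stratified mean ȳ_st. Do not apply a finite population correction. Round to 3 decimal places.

V̂(ȳ_st) = Σ W_h² s_h²/n_h, with W_h = N_h/N and N = 6200:
  stratum 1: (1100/6200)²·14.56²/234 = 0.0285173
  stratum 2: (5100/6200)²·15.47²/433 = 0.373981
V̂(ȳ_st) = 0.402498
SE(ȳ_st) = √0.402498 = 0.634428

SE(ȳ_st) ≈ 0.634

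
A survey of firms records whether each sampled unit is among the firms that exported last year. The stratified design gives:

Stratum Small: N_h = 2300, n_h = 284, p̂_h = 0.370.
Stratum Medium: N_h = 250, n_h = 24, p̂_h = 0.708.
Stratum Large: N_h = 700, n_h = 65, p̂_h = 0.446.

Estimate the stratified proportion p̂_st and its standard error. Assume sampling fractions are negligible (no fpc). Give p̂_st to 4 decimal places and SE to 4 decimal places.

N = 3250; stratum weights W_h = N_h/N.
p̂_st = Σ W_h p̂_h = (2300·0.370 + 250·0.708 + 700·0.446)/3250 = 0.41237
V̂(p̂_st) = Σ W_h² p̂_h(1−p̂_h)/(n_h−1):
  stratum Small: (2300/3250)²·0.370·0.630/283 = 0.00041252
  stratum Medium: (250/3250)²·0.708·0.292/23 = 5.31865e-05
  stratum Large: (700/3250)²·0.446·0.554/64 = 0.000179099
V̂(p̂_st) = 0.000644806; SE = √V̂ = 0.025393

p̂_st ≈ 0.4124, SE ≈ 0.0254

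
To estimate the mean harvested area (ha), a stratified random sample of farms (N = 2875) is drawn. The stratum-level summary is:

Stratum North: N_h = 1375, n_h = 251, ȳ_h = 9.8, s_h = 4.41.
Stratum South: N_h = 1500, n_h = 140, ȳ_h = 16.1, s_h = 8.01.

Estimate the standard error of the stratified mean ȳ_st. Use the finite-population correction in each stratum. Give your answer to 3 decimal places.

SE(ȳ_st) ≈ 0.357

V̂(ȳ_st) = Σ W_h² (1 − n_h/N_h) s_h²/n_h, with W_h = N_h/N and N = 2875:
  stratum North: (1375/2875)²·(1 − 251/1375)·4.41²/251 = 0.0144876
  stratum South: (1500/2875)²·(1 − 140/1500)·8.01²/140 = 0.113108
V̂(ȳ_st) = 0.127595
SE(ȳ_st) = √0.127595 = 0.357205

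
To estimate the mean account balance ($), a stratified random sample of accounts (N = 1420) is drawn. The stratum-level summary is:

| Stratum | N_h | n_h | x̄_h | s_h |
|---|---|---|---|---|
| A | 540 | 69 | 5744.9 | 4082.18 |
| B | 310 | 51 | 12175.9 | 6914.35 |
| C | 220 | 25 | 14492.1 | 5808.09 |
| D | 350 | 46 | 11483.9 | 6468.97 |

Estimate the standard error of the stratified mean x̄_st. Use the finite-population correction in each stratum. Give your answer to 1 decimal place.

SE(x̄_st) ≈ 380.1

V̂(x̄_st) = Σ W_h² (1 − n_h/N_h) s_h²/n_h, with W_h = N_h/N and N = 1420:
  stratum A: (540/1420)²·(1 − 69/540)·4082.18²/69 = 30463
  stratum B: (310/1420)²·(1 − 51/310)·6914.35²/51 = 37326.5
  stratum C: (220/1420)²·(1 − 25/220)·5808.09²/25 = 28708.3
  stratum D: (350/1420)²·(1 − 46/350)·6468.97²/46 = 48004
V̂(x̄_st) = 144502
SE(x̄_st) = √144502 = 380.134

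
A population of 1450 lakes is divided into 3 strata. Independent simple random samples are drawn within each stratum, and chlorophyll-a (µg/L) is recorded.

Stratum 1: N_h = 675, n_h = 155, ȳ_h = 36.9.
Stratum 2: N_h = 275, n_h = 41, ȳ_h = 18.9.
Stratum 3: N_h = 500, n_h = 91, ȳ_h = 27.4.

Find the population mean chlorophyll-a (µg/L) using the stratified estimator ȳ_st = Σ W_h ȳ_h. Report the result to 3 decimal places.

N = Σ N_h = 1450. Stratum weights W_h = N_h/N.
ȳ_st = (675·36.9 + 275·18.9 + 500·27.4) / 1450 = 30.21034

ȳ_st ≈ 30.210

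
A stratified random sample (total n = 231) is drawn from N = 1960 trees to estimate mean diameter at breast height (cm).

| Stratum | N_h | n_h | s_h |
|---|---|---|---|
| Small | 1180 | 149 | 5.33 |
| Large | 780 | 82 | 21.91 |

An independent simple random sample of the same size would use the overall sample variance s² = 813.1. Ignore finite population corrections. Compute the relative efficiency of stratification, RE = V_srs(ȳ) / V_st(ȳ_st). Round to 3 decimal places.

V̂(ȳ_st) = Σ W_h² s_h²/n_h, with W_h = N_h/N and N = 1960:
  stratum Small: (1180/1960)²·5.33²/149 = 0.0691067
  stratum Large: (780/1960)²·21.91²/82 = 0.927146
V_st = 0.996252
V_srs = s²/n = 813.1/231 = 3.51991
Relative efficiency = V_srs / V_st = 3.51991/0.996252 = 3.5332

RE ≈ 3.533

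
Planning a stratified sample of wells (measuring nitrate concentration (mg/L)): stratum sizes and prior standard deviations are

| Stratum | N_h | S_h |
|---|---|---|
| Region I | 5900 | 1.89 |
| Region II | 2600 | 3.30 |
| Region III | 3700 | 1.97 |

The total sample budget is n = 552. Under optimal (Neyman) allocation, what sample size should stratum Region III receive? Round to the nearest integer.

149

Neyman allocation: n_h = n · N_h S_h / Σ N_i S_i, with n = 552.
  stratum Region I: N_h·S_h = 5900·1.89 = 11151.00
  stratum Region II: N_h·S_h = 2600·3.30 = 8580.00
  stratum Region III: N_h·S_h = 3700·1.97 = 7289.00
Σ N_h S_h = 27020.00
n for stratum Region III = 552·7289.00/27020.00 = 148.909 → 149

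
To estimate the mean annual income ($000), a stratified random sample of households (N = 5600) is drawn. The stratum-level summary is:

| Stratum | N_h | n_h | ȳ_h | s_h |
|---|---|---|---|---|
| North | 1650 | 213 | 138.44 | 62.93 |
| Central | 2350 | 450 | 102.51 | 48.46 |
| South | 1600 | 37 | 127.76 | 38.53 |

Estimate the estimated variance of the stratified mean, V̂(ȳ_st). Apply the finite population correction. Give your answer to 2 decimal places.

V̂(ȳ_st) ≈ 5.35

V̂(ȳ_st) = Σ W_h² (1 − n_h/N_h) s_h²/n_h, with W_h = N_h/N and N = 5600:
  stratum North: (1650/5600)²·(1 − 213/1650)·62.93²/213 = 1.40573
  stratum Central: (2350/5600)²·(1 − 450/2350)·48.46²/450 = 0.743019
  stratum South: (1600/5600)²·(1 − 37/1600)·38.53²/37 = 3.19963
V̂(ȳ_st) = 5.34837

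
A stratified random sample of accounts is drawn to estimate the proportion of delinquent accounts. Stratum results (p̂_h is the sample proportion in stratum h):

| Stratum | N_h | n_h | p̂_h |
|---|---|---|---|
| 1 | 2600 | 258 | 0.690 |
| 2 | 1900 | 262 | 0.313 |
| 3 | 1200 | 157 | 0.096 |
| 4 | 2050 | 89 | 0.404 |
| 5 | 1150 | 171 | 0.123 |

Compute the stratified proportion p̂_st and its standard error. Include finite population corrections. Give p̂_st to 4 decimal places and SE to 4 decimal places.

N = 8900; stratum weights W_h = N_h/N.
p̂_st = Σ W_h p̂_h = (2600·0.690 + 1900·0.313 + 1200·0.096 + 2050·0.404 + 1150·0.123)/8900 = 0.39029
V̂(p̂_st) = Σ W_h² (1 − n_h/N_h) p̂_h(1−p̂_h)/(n_h−1):
  stratum 1: (2600/8900)²·(1 − 258/2600)·0.690·0.310/257 = 6.3982e-05
  stratum 2: (1900/8900)²·(1 − 262/1900)·0.313·0.687/261 = 3.23704e-05
  stratum 3: (1200/8900)²·(1 − 157/1200)·0.096·0.904/156 = 8.79024e-06
  stratum 4: (2050/8900)²·(1 − 89/2050)·0.404·0.596/88 = 0.000138866
  stratum 5: (1150/8900)²·(1 − 171/1150)·0.123·0.877/170 = 9.01896e-06
V̂(p̂_st) = 0.000253028; SE = √V̂ = 0.0159068

p̂_st ≈ 0.3903, SE ≈ 0.0159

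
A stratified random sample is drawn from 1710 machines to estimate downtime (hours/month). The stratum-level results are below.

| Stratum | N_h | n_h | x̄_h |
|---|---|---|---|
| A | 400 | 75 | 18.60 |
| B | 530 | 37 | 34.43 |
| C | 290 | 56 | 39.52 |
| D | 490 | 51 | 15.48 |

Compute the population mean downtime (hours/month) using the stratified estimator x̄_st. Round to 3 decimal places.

N = Σ N_h = 1710. Stratum weights W_h = N_h/N.
x̄_st = (400·18.60 + 530·34.43 + 290·39.52 + 490·15.48) / 1710 = 26.16018

x̄_st ≈ 26.160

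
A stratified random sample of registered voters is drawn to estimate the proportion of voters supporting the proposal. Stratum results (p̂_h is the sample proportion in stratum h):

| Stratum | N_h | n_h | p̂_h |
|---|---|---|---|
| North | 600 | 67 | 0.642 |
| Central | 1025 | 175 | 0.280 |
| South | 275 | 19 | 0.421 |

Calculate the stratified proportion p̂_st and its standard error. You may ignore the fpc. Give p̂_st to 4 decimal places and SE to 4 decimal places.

N = 1900; stratum weights W_h = N_h/N.
p̂_st = Σ W_h p̂_h = (600·0.642 + 1025·0.280 + 275·0.421)/1900 = 0.41472
V̂(p̂_st) = Σ W_h² p̂_h(1−p̂_h)/(n_h−1):
  stratum North: (600/1900)²·0.642·0.358/66 = 0.000347272
  stratum Central: (1025/1900)²·0.280·0.720/174 = 0.000337196
  stratum South: (275/1900)²·0.421·0.579/18 = 0.000283692
V̂(p̂_st) = 0.000968159; SE = √V̂ = 0.0311152

p̂_st ≈ 0.4147, SE ≈ 0.0311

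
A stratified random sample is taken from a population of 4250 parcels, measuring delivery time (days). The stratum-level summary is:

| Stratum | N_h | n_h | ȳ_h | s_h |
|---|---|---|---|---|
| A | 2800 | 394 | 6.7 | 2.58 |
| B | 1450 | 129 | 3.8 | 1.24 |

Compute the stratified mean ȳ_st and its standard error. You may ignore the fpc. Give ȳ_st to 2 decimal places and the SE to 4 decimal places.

ȳ_st = Σ W_h ȳ_h = (2800·6.7 + 1450·3.8)/4250 = 5.71059
V̂(ȳ_st) = Σ W_h² s_h²/n_h, with W_h = N_h/N and N = 4250:
  stratum A: (2800/4250)²·2.58²/394 = 0.007333
  stratum B: (1450/4250)²·1.24²/129 = 0.00138743
V̂(ȳ_st) = 0.00872043
SE(ȳ_st) = √0.00872043 = 0.0933832

ȳ_st ≈ 5.71, SE ≈ 0.0934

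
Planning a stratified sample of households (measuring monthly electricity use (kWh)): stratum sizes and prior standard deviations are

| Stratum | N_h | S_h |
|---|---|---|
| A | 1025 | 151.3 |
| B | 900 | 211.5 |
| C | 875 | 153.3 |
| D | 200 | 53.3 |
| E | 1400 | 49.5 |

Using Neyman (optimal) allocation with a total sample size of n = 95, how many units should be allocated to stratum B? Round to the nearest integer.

32

Neyman allocation: n_h = n · N_h S_h / Σ N_i S_i, with n = 95.
  stratum A: N_h·S_h = 1025·151.3 = 155082.50
  stratum B: N_h·S_h = 900·211.5 = 190350.00
  stratum C: N_h·S_h = 875·153.3 = 134137.50
  stratum D: N_h·S_h = 200·53.3 = 10660.00
  stratum E: N_h·S_h = 1400·49.5 = 69300.00
Σ N_h S_h = 559530.00
n for stratum B = 95·190350.00/559530.00 = 32.319 → 32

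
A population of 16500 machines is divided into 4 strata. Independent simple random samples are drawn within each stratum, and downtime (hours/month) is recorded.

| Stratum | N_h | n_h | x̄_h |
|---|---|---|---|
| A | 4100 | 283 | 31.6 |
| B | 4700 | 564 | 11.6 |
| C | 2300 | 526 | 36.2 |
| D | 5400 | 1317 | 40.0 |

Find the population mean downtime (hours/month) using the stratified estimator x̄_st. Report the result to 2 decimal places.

x̄_st ≈ 29.29

N = Σ N_h = 16500. Stratum weights W_h = N_h/N.
x̄_st = (4100·31.6 + 4700·11.6 + 2300·36.2 + 5400·40.0) / 16500 = 29.2933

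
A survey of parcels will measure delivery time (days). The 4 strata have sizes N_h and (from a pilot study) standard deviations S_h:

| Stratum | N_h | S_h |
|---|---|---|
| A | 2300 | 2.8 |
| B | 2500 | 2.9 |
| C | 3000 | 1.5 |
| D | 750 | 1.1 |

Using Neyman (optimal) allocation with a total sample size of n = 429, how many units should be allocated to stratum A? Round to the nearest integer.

145

Neyman allocation: n_h = n · N_h S_h / Σ N_i S_i, with n = 429.
  stratum A: N_h·S_h = 2300·2.8 = 6440.00
  stratum B: N_h·S_h = 2500·2.9 = 7250.00
  stratum C: N_h·S_h = 3000·1.5 = 4500.00
  stratum D: N_h·S_h = 750·1.1 = 825.00
Σ N_h S_h = 19015.00
n for stratum A = 429·6440.00/19015.00 = 145.294 → 145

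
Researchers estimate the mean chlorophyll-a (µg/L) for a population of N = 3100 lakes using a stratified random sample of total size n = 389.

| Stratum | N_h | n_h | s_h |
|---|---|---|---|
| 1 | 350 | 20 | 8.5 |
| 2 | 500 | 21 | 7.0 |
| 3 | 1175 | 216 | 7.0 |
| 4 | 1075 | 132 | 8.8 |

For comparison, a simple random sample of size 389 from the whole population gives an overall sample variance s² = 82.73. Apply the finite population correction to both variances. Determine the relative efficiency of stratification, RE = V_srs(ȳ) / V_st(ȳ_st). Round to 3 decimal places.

RE ≈ 0.979

V̂(ȳ_st) = Σ W_h² (1 − n_h/N_h) s_h²/n_h, with W_h = N_h/N and N = 3100:
  stratum 1: (350/3100)²·(1 − 20/350)·8.5²/20 = 0.0434177
  stratum 2: (500/3100)²·(1 − 21/500)·7.0²/21 = 0.0581512
  stratum 3: (1175/3100)²·(1 − 216/1175)·7.0²/216 = 0.0265996
  stratum 4: (1075/3100)²·(1 − 132/1075)·8.8²/132 = 0.0618854
V_st = 0.190054
V_srs = (1 − 389/3100)·82.73/389 = 0.185986
Relative efficiency = V_srs / V_st = 0.185986/0.190054 = 0.9786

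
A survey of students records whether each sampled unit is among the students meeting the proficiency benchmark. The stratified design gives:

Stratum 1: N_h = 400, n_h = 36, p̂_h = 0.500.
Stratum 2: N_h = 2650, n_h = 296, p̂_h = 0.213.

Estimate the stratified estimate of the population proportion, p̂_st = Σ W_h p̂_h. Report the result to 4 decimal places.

N = 3050; stratum weights W_h = N_h/N.
p̂_st = Σ W_h p̂_h = (400·0.500 + 2650·0.213)/3050 = 0.25064

p̂_st ≈ 0.2506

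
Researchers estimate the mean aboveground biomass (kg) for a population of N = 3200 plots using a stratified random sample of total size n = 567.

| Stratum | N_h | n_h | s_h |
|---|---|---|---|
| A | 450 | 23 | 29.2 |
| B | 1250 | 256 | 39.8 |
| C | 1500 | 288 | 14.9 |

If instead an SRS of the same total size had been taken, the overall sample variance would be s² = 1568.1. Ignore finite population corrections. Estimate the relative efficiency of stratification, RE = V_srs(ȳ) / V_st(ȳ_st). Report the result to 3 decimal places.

RE ≈ 1.498

V̂(ȳ_st) = Σ W_h² s_h²/n_h, with W_h = N_h/N and N = 3200:
  stratum A: (450/3200)²·29.2²/23 = 0.7331
  stratum B: (1250/3200)²·39.8²/256 = 0.944161
  stratum C: (1500/3200)²·14.9²/288 = 0.16938
V_st = 1.84664
V_srs = s²/n = 1568.1/567 = 2.76561
Relative efficiency = V_srs / V_st = 2.76561/1.84664 = 1.4976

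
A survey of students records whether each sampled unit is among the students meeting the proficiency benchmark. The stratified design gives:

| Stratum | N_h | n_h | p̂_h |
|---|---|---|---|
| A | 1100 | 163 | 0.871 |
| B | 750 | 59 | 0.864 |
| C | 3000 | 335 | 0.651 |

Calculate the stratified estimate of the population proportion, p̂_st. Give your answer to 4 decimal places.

N = 4850; stratum weights W_h = N_h/N.
p̂_st = Σ W_h p̂_h = (1100·0.871 + 750·0.864 + 3000·0.651)/4850 = 0.73384

p̂_st ≈ 0.7338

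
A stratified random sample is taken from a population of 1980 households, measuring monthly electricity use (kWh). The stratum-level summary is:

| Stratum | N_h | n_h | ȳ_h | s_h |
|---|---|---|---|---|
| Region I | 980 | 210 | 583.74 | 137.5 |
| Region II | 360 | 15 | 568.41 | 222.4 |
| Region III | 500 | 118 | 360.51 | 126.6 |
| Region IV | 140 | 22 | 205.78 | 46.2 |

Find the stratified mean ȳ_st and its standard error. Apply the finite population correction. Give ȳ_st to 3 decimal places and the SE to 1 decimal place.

ȳ_st = Σ W_h ȳ_h = (980·583.74 + 360·568.41 + 500·360.51 + 140·205.78)/1980 = 497.85707
V̂(ȳ_st) = Σ W_h² (1 − n_h/N_h) s_h²/n_h, with W_h = N_h/N and N = 1980:
  stratum Region I: (980/1980)²·(1 − 210/980)·137.5²/210 = 17.329
  stratum Region II: (360/1980)²·(1 − 15/360)·222.4²/15 = 104.465
  stratum Region III: (500/1980)²·(1 − 118/500)·126.6²/118 = 6.61742
  stratum Region IV: (140/1980)²·(1 − 22/140)·46.2²/22 = 0.408828
V̂(ȳ_st) = 128.82
SE(ȳ_st) = √128.82 = 11.3499

ȳ_st ≈ 497.857, SE ≈ 11.3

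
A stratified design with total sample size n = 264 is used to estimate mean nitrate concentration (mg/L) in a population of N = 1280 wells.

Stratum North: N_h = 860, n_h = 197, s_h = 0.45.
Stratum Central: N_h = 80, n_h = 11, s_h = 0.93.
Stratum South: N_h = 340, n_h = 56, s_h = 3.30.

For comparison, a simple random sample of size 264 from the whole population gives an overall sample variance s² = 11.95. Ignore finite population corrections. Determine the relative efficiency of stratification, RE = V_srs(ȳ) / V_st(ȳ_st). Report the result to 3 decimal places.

RE ≈ 3.123

V̂(ȳ_st) = Σ W_h² s_h²/n_h, with W_h = N_h/N and N = 1280:
  stratum North: (860/1280)²·0.45²/197 = 0.000464019
  stratum Central: (80/1280)²·0.93²/11 = 0.000307138
  stratum South: (340/1280)²·3.30²/56 = 0.0137207
V_st = 0.0144919
V_srs = s²/n = 11.95/264 = 0.0452652
Relative efficiency = V_srs / V_st = 0.0452652/0.0144919 = 3.1235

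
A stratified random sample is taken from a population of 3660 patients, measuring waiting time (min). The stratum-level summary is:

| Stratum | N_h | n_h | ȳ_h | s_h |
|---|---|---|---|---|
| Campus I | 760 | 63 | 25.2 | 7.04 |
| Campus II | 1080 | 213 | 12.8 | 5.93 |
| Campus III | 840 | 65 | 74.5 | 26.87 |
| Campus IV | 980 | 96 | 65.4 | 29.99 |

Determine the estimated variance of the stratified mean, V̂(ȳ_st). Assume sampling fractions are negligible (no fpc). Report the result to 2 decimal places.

V̂(ȳ_st) = Σ W_h² s_h²/n_h, with W_h = N_h/N and N = 3660:
  stratum Campus I: (760/3660)²·7.04²/63 = 0.0339211
  stratum Campus II: (1080/3660)²·5.93²/213 = 0.0143752
  stratum Campus III: (840/3660)²·26.87²/65 = 0.585084
  stratum Campus IV: (980/3660)²·29.99²/96 = 0.671694
V̂(ȳ_st) = 1.30507

V̂(ȳ_st) ≈ 1.31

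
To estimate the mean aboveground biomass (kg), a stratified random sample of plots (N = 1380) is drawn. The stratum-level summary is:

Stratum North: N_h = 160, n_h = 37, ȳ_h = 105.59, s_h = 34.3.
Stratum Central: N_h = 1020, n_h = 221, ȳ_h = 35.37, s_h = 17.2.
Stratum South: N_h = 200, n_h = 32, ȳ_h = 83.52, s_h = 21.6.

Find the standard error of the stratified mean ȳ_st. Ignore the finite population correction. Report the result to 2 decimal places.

SE(ȳ_st) ≈ 1.21

V̂(ȳ_st) = Σ W_h² s_h²/n_h, with W_h = N_h/N and N = 1380:
  stratum North: (160/1380)²·34.3²/37 = 0.427433
  stratum Central: (1020/1380)²·17.2²/221 = 0.731319
  stratum South: (200/1380)²·21.6²/32 = 0.306238
V̂(ȳ_st) = 1.46499
SE(ȳ_st) = √1.46499 = 1.21037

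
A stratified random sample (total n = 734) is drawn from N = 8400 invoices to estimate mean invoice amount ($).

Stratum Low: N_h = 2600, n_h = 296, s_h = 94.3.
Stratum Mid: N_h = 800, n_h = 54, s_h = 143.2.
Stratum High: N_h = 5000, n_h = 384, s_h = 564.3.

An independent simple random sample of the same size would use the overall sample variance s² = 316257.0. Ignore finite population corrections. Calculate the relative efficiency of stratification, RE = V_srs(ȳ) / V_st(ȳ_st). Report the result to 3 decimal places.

V̂(ȳ_st) = Σ W_h² s_h²/n_h, with W_h = N_h/N and N = 8400:
  stratum Low: (2600/8400)²·94.3²/296 = 2.87819
  stratum Mid: (800/8400)²·143.2²/54 = 3.4444
  stratum High: (5000/8400)²·564.3²/384 = 293.813
V_st = 300.135
V_srs = s²/n = 316257.0/734 = 430.868
Relative efficiency = V_srs / V_st = 430.868/300.135 = 1.4356

RE ≈ 1.436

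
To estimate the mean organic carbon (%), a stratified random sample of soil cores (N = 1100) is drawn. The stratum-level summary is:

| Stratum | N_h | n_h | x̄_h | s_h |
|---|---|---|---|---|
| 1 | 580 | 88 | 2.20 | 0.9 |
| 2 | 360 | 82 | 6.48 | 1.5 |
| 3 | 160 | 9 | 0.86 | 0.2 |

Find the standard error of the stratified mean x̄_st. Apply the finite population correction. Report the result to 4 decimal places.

SE(x̄_st) ≈ 0.0673

V̂(x̄_st) = Σ W_h² (1 − n_h/N_h) s_h²/n_h, with W_h = N_h/N and N = 1100:
  stratum 1: (580/1100)²·(1 − 88/580)·0.9²/88 = 0.00217075
  stratum 2: (360/1100)²·(1 − 82/360)·1.5²/82 = 0.0022695
  stratum 3: (160/1100)²·(1 − 9/160)·0.2²/9 = 8.8742e-05
V̂(x̄_st) = 0.004529
SE(x̄_st) = √0.004529 = 0.0672978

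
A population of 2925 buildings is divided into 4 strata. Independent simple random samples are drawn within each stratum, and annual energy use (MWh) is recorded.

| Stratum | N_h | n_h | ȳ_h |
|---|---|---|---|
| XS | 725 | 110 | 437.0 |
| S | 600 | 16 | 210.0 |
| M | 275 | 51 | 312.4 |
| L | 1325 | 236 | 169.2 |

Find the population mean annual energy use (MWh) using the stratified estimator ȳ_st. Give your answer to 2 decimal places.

N = Σ N_h = 2925. Stratum weights W_h = N_h/N.
ȳ_st = (725·437.0 + 600·210.0 + 275·312.4 + 1325·169.2) / 2925 = 257.4103

ȳ_st ≈ 257.41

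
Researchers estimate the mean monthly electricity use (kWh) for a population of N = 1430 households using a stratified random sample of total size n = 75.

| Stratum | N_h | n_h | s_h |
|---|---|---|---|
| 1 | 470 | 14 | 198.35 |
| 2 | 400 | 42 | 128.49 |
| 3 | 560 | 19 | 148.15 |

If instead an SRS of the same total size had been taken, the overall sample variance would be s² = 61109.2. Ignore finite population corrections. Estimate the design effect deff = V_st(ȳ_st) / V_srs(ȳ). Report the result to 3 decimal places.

deff ≈ 0.628

V̂(ȳ_st) = Σ W_h² s_h²/n_h, with W_h = N_h/N and N = 1430:
  stratum 1: (470/1430)²·198.35²/14 = 303.571
  stratum 2: (400/1430)²·128.49²/42 = 30.7565
  stratum 3: (560/1430)²·148.15²/19 = 177.155
V_st = 511.482
V_srs = s²/n = 61109.2/75 = 814.789
deff = V_st / V_srs = 511.482/814.789 = 0.6277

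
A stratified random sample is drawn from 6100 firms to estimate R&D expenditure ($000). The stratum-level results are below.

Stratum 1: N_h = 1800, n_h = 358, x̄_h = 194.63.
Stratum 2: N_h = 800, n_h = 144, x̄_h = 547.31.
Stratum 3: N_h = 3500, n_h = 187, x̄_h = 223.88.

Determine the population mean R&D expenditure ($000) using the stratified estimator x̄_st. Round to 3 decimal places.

x̄_st ≈ 257.666

N = Σ N_h = 6100. Stratum weights W_h = N_h/N.
x̄_st = (1800·194.63 + 800·547.31 + 3500·223.88) / 6100 = 257.66590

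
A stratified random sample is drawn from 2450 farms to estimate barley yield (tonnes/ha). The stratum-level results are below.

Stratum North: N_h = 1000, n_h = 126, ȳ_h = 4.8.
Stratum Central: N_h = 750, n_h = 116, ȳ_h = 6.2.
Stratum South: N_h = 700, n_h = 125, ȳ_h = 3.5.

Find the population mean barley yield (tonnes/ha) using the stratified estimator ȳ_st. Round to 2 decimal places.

N = Σ N_h = 2450. Stratum weights W_h = N_h/N.
ȳ_st = (1000·4.8 + 750·6.2 + 700·3.5) / 2450 = 4.8571

ȳ_st ≈ 4.86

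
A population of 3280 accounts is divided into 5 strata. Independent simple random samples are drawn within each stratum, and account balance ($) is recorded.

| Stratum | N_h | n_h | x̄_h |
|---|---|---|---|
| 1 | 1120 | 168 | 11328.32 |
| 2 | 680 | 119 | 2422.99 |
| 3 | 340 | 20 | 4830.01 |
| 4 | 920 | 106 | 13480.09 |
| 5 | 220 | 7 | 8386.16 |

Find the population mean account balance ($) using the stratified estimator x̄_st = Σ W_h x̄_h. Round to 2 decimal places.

x̄_st ≈ 9214.69

N = Σ N_h = 3280. Stratum weights W_h = N_h/N.
x̄_st = (1120·11328.32 + 680·2422.99 + 340·4830.01 + 920·13480.09 + 220·8386.16) / 3280 = 9214.6930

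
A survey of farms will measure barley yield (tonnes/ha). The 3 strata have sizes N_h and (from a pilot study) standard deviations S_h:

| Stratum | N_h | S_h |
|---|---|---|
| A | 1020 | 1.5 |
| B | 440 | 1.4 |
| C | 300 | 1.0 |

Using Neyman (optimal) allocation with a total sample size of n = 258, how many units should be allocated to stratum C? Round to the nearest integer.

Neyman allocation: n_h = n · N_h S_h / Σ N_i S_i, with n = 258.
  stratum A: N_h·S_h = 1020·1.5 = 1530.00
  stratum B: N_h·S_h = 440·1.4 = 616.00
  stratum C: N_h·S_h = 300·1.0 = 300.00
Σ N_h S_h = 2446.00
n for stratum C = 258·300.00/2446.00 = 31.643 → 32

32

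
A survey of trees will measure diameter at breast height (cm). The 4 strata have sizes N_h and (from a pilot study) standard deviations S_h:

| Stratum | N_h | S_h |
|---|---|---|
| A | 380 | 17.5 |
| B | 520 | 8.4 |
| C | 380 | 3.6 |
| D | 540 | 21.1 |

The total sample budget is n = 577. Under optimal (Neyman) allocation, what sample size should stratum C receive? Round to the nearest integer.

Neyman allocation: n_h = n · N_h S_h / Σ N_i S_i, with n = 577.
  stratum A: N_h·S_h = 380·17.5 = 6650.00
  stratum B: N_h·S_h = 520·8.4 = 4368.00
  stratum C: N_h·S_h = 380·3.6 = 1368.00
  stratum D: N_h·S_h = 540·21.1 = 11394.00
Σ N_h S_h = 23780.00
n for stratum C = 577·1368.00/23780.00 = 33.193 → 33

33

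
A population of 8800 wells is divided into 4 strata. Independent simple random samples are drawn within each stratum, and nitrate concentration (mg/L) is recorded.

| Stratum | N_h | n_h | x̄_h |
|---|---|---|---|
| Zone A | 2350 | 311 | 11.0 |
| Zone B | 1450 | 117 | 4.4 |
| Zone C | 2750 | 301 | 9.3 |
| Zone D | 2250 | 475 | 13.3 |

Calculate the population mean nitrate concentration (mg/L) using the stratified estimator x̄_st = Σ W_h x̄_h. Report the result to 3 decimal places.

x̄_st ≈ 9.969

N = Σ N_h = 8800. Stratum weights W_h = N_h/N.
x̄_st = (2350·11.0 + 1450·4.4 + 2750·9.3 + 2250·13.3) / 8800 = 9.96932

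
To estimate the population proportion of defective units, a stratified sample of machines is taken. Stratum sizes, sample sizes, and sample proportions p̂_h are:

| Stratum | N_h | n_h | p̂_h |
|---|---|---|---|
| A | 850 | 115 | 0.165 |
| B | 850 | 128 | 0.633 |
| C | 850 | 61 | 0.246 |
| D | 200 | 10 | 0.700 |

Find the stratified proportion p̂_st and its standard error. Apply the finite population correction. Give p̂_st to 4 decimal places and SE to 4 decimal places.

p̂_st ≈ 0.3736, SE ≈ 0.0253

N = 2750; stratum weights W_h = N_h/N.
p̂_st = Σ W_h p̂_h = (850·0.165 + 850·0.633 + 850·0.246 + 200·0.700)/2750 = 0.37360
V̂(p̂_st) = Σ W_h² (1 − n_h/N_h) p̂_h(1−p̂_h)/(n_h−1):
  stratum A: (850/2750)²·(1 − 115/850)·0.165·0.835/114 = 9.98404e-05
  stratum B: (850/2750)²·(1 − 128/850)·0.633·0.367/127 = 0.000148442
  stratum C: (850/2750)²·(1 − 61/850)·0.246·0.754/60 = 0.000274148
  stratum D: (200/2750)²·(1 − 10/200)·0.700·0.300/9 = 0.000117245
V̂(p̂_st) = 0.000639676; SE = √V̂ = 0.0252918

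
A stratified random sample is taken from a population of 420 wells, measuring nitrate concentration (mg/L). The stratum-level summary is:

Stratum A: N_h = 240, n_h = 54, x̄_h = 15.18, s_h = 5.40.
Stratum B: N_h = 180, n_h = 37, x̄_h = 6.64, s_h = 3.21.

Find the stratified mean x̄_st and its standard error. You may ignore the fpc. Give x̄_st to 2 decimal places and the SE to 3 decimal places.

x̄_st ≈ 11.52, SE ≈ 0.477

x̄_st = Σ W_h x̄_h = (240·15.18 + 180·6.64)/420 = 11.52000
V̂(x̄_st) = Σ W_h² s_h²/n_h, with W_h = N_h/N and N = 420:
  stratum A: (240/420)²·5.40²/54 = 0.176327
  stratum B: (180/420)²·3.21²/37 = 0.0511511
V̂(x̄_st) = 0.227478
SE(x̄_st) = √0.227478 = 0.476946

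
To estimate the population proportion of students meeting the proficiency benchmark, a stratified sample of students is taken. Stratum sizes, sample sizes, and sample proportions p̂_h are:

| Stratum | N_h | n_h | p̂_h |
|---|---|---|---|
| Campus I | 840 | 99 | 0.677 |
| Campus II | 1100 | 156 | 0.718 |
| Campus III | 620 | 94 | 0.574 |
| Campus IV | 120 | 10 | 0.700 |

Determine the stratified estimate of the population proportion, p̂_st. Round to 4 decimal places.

p̂_st ≈ 0.6710

N = 2680; stratum weights W_h = N_h/N.
p̂_st = Σ W_h p̂_h = (840·0.677 + 1100·0.718 + 620·0.574 + 120·0.700)/2680 = 0.67103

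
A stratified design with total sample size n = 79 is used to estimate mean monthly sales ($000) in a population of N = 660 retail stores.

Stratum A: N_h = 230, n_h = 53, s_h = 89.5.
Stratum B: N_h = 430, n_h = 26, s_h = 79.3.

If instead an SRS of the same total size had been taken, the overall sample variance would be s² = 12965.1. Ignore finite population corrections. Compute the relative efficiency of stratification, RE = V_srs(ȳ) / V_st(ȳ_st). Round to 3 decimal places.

RE ≈ 1.356

V̂(ȳ_st) = Σ W_h² s_h²/n_h, with W_h = N_h/N and N = 660:
  stratum A: (230/660)²·89.5²/53 = 18.3543
  stratum B: (430/660)²·79.3²/26 = 102.665
V_st = 121.019
V_srs = s²/n = 12965.1/79 = 164.115
Relative efficiency = V_srs / V_st = 164.115/121.019 = 1.3561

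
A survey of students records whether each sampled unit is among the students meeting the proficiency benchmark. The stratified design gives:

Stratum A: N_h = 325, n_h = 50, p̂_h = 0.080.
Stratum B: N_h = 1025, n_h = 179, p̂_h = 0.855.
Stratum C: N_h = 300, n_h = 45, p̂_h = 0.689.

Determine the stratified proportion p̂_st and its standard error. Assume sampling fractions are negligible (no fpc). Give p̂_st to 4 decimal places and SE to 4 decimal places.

N = 1650; stratum weights W_h = N_h/N.
p̂_st = Σ W_h p̂_h = (325·0.080 + 1025·0.855 + 300·0.689)/1650 = 0.67217
V̂(p̂_st) = Σ W_h² p̂_h(1−p̂_h)/(n_h−1):
  stratum A: (325/1650)²·0.080·0.920/49 = 5.82748e-05
  stratum B: (1025/1650)²·0.855·0.145/178 = 0.000268778
  stratum C: (300/1650)²·0.689·0.311/44 = 0.000160991
V̂(p̂_st) = 0.000488044; SE = √V̂ = 0.0220917

p̂_st ≈ 0.6722, SE ≈ 0.0221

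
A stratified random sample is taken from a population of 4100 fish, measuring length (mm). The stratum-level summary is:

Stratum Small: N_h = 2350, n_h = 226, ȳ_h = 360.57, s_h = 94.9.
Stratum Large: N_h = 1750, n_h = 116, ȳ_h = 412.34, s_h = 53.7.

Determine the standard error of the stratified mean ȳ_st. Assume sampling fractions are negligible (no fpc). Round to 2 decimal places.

V̂(ȳ_st) = Σ W_h² s_h²/n_h, with W_h = N_h/N and N = 4100:
  stratum Small: (2350/4100)²·94.9²/226 = 13.0916
  stratum Large: (1750/4100)²·53.7²/116 = 4.52897
V̂(ȳ_st) = 17.6205
SE(ȳ_st) = √17.6205 = 4.19768

SE(ȳ_st) ≈ 4.20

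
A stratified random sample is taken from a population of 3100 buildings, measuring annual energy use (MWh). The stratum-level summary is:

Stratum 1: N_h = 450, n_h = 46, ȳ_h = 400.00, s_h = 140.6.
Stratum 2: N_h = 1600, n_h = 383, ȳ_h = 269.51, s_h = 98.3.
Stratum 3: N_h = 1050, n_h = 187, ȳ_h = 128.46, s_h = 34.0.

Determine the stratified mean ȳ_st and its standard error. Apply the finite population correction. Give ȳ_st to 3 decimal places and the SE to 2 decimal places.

ȳ_st = Σ W_h ȳ_h = (450·400.00 + 1600·269.51 + 1050·128.46)/3100 = 240.67710
V̂(ȳ_st) = Σ W_h² (1 − n_h/N_h) s_h²/n_h, with W_h = N_h/N and N = 3100:
  stratum 1: (450/3100)²·(1 − 46/450)·140.6²/46 = 8.12986
  stratum 2: (1600/3100)²·(1 − 383/1600)·98.3²/383 = 5.11205
  stratum 3: (1050/3100)²·(1 − 187/1050)·34.0²/187 = 0.582898
V̂(ȳ_st) = 13.8248
SE(ȳ_st) = √13.8248 = 3.71817

ȳ_st ≈ 240.677, SE ≈ 3.72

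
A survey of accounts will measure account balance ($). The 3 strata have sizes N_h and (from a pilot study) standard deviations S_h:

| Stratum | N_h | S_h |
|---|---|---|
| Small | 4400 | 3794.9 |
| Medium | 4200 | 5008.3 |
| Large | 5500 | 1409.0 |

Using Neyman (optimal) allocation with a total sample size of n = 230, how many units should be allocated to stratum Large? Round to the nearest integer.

39

Neyman allocation: n_h = n · N_h S_h / Σ N_i S_i, with n = 230.
  stratum Small: N_h·S_h = 4400·3794.9 = 16697560.00
  stratum Medium: N_h·S_h = 4200·5008.3 = 21034860.00
  stratum Large: N_h·S_h = 5500·1409.0 = 7749500.00
Σ N_h S_h = 45481920.00
n for stratum Large = 230·7749500.00/45481920.00 = 39.189 → 39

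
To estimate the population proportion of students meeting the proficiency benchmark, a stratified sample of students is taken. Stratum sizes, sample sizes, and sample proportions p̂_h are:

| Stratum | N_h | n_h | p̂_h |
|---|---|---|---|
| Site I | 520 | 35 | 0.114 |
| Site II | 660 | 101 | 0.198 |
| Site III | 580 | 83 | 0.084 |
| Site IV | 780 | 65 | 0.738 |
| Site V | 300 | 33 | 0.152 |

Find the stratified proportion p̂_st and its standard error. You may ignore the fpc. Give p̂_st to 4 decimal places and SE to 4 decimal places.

N = 2840; stratum weights W_h = N_h/N.
p̂_st = Σ W_h p̂_h = (520·0.114 + 660·0.198 + 580·0.084 + 780·0.738 + 300·0.152)/2840 = 0.30279
V̂(p̂_st) = Σ W_h² p̂_h(1−p̂_h)/(n_h−1):
  stratum Site I: (520/2840)²·0.114·0.886/34 = 9.95932e-05
  stratum Site II: (660/2840)²·0.198·0.802/100 = 8.57612e-05
  stratum Site III: (580/2840)²·0.084·0.916/82 = 3.91363e-05
  stratum Site IV: (780/2840)²·0.738·0.262/64 = 0.000227893
  stratum Site V: (300/2840)²·0.152·0.848/32 = 4.49464e-05
V̂(p̂_st) = 0.00049733; SE = √V̂ = 0.0223009

p̂_st ≈ 0.3028, SE ≈ 0.0223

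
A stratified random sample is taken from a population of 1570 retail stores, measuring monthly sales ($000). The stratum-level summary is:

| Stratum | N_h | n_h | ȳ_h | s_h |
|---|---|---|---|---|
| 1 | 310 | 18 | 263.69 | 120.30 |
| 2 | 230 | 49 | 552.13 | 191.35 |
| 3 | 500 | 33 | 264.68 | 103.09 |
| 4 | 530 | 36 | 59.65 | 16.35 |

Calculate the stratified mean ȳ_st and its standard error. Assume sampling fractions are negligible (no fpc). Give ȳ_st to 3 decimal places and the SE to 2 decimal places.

ȳ_st ≈ 237.381, SE ≈ 8.99

ȳ_st = Σ W_h ȳ_h = (310·263.69 + 230·552.13 + 500·264.68 + 530·59.65)/1570 = 237.38108
V̂(ȳ_st) = Σ W_h² s_h²/n_h, with W_h = N_h/N and N = 1570:
  stratum 1: (310/1570)²·120.30²/18 = 31.3461
  stratum 2: (230/1570)²·191.35²/49 = 16.0368
  stratum 3: (500/1570)²·103.09²/33 = 32.6633
  stratum 4: (530/1570)²·16.35²/36 = 0.846224
V̂(ȳ_st) = 80.8923
SE(ȳ_st) = √80.8923 = 8.99402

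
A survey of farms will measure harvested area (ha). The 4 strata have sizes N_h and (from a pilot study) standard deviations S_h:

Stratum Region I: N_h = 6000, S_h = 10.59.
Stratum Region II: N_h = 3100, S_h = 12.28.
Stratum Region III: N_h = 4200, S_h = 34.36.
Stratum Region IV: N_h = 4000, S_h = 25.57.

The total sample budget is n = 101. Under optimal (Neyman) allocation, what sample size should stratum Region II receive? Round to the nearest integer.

Neyman allocation: n_h = n · N_h S_h / Σ N_i S_i, with n = 101.
  stratum Region I: N_h·S_h = 6000·10.59 = 63540.00
  stratum Region II: N_h·S_h = 3100·12.28 = 38068.00
  stratum Region III: N_h·S_h = 4200·34.36 = 144312.00
  stratum Region IV: N_h·S_h = 4000·25.57 = 102280.00
Σ N_h S_h = 348200.00
n for stratum Region II = 101·38068.00/348200.00 = 11.042 → 11

11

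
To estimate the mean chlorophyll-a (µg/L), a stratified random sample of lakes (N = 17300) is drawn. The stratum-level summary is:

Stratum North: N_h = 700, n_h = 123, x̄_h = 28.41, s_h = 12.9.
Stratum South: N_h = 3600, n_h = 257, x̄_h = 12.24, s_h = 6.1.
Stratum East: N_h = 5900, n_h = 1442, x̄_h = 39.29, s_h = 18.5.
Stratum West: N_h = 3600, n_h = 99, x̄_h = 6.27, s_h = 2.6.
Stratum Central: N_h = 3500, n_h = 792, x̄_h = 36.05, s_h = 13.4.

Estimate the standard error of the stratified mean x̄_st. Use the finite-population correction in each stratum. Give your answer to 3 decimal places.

V̂(x̄_st) = Σ W_h² (1 − n_h/N_h) s_h²/n_h, with W_h = N_h/N and N = 17300:
  stratum North: (700/17300)²·(1 − 123/700)·12.9²/123 = 0.00182581
  stratum South: (3600/17300)²·(1 − 257/3600)·6.1²/257 = 0.00582201
  stratum East: (5900/17300)²·(1 − 1442/5900)·18.5²/1442 = 0.0208583
  stratum West: (3600/17300)²·(1 − 99/3600)·2.6²/99 = 0.0028755
  stratum Central: (3500/17300)²·(1 − 792/3500)·13.4²/792 = 0.00717974
V̂(x̄_st) = 0.0385613
SE(x̄_st) = √0.0385613 = 0.19637

SE(x̄_st) ≈ 0.196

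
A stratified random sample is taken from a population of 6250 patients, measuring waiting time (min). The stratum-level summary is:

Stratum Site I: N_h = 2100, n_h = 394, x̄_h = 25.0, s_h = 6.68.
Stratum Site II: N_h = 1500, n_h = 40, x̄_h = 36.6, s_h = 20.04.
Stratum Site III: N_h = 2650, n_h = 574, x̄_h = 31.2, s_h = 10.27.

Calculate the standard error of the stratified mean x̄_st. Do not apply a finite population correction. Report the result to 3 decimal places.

SE(x̄_st) ≈ 0.790

V̂(x̄_st) = Σ W_h² s_h²/n_h, with W_h = N_h/N and N = 6250:
  stratum Site I: (2100/6250)²·6.68²/394 = 0.012786
  stratum Site II: (1500/6250)²·20.04²/40 = 0.578306
  stratum Site III: (2650/6250)²·10.27²/574 = 0.033034
V̂(x̄_st) = 0.624126
SE(x̄_st) = √0.624126 = 0.790017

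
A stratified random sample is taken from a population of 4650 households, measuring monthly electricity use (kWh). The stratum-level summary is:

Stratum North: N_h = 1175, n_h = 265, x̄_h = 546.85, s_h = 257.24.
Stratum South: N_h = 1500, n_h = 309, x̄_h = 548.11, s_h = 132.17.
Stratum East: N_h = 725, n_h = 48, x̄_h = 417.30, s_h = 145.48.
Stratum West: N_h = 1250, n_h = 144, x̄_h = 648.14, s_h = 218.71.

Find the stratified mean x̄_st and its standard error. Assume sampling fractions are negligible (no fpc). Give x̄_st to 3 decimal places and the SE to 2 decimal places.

x̄_st ≈ 554.286, SE ≈ 7.52

x̄_st = Σ W_h x̄_h = (1175·546.85 + 1500·548.11 + 725·417.30 + 1250·648.14)/4650 = 554.28629
V̂(x̄_st) = Σ W_h² s_h²/n_h, with W_h = N_h/N and N = 4650:
  stratum North: (1175/4650)²·257.24²/265 = 15.9441
  stratum South: (1500/4650)²·132.17²/309 = 5.8828
  stratum East: (725/4650)²·145.48²/48 = 10.7185
  stratum West: (1250/4650)²·218.71²/144 = 24.0043
V̂(x̄_st) = 56.5498
SE(x̄_st) = √56.5498 = 7.51996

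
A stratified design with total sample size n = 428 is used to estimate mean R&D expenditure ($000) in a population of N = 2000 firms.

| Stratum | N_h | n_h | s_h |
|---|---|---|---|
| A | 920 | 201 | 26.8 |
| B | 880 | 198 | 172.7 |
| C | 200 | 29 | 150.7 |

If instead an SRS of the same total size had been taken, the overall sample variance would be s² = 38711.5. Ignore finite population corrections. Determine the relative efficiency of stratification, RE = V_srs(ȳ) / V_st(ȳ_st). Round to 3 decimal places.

RE ≈ 2.396

V̂(ȳ_st) = Σ W_h² s_h²/n_h, with W_h = N_h/N and N = 2000:
  stratum A: (920/2000)²·26.8²/201 = 0.756117
  stratum B: (880/2000)²·172.7²/198 = 29.1625
  stratum C: (200/2000)²·150.7²/29 = 7.8312
V_st = 37.7498
V_srs = s²/n = 38711.5/428 = 90.4474
Relative efficiency = V_srs / V_st = 90.4474/37.7498 = 2.3960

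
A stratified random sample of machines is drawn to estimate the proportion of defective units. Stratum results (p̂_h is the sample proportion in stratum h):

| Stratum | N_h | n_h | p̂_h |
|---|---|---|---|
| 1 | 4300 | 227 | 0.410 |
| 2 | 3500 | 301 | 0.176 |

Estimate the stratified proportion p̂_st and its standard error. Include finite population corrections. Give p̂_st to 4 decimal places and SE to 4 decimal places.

N = 7800; stratum weights W_h = N_h/N.
p̂_st = Σ W_h p̂_h = (4300·0.410 + 3500·0.176)/7800 = 0.30500
V̂(p̂_st) = Σ W_h² (1 − n_h/N_h) p̂_h(1−p̂_h)/(n_h−1):
  stratum 1: (4300/7800)²·(1 − 227/4300)·0.410·0.590/226 = 0.000308121
  stratum 2: (3500/7800)²·(1 − 301/3500)·0.176·0.824/300 = 8.89635e-05
V̂(p̂_st) = 0.000397084; SE = √V̂ = 0.019927

p̂_st ≈ 0.3050, SE ≈ 0.0199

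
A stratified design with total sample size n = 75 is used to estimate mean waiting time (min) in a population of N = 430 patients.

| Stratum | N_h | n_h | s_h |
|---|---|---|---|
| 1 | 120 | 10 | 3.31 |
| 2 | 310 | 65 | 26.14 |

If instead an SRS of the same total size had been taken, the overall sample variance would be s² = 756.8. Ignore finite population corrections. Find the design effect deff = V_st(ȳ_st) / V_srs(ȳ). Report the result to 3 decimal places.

deff ≈ 0.550

V̂(ȳ_st) = Σ W_h² s_h²/n_h, with W_h = N_h/N and N = 430:
  stratum 1: (120/430)²·3.31²/10 = 0.085326
  stratum 2: (310/430)²·26.14²/65 = 5.46367
V_st = 5.54899
V_srs = s²/n = 756.8/75 = 10.0907
deff = V_st / V_srs = 5.54899/10.0907 = 0.5499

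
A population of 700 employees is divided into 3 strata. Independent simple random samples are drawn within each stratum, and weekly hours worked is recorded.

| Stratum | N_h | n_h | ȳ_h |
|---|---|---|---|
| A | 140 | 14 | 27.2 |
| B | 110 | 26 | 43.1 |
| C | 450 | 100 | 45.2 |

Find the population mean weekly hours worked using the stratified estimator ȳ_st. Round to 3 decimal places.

ȳ_st ≈ 41.270

N = Σ N_h = 700. Stratum weights W_h = N_h/N.
ȳ_st = (140·27.2 + 110·43.1 + 450·45.2) / 700 = 41.27000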